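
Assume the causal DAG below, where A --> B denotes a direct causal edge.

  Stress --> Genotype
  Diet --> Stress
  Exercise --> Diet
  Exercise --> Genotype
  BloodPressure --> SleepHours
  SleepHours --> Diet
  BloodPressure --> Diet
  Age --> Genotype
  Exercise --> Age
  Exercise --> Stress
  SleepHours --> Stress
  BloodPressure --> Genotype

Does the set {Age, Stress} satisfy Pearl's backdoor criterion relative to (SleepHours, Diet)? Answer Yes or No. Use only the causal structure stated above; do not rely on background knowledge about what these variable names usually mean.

No

Backdoor paths from SleepHours to Diet (paths whose first edge points into SleepHours):
  P1: SleepHours <- BloodPressure -> Diet
  P2: SleepHours <- BloodPressure -> Genotype <- Exercise -> Diet
  P3: SleepHours <- BloodPressure -> Genotype <- Exercise -> Stress <- Diet
  P4: SleepHours <- BloodPressure -> Genotype <- Age <- Exercise -> Diet
  P5: SleepHours <- BloodPressure -> Genotype <- Age <- Exercise -> Stress <- Diet
  P6: SleepHours <- BloodPressure -> Genotype <- Stress <- Exercise -> Diet
  P7: SleepHours <- BloodPressure -> Genotype <- Stress <- Diet
Condition 1 (no descendant of SleepHours in the set): FAILS — Stress is a descendant of SleepHours.
Condition 2 (every backdoor path blocked by {Age, Stress}):
  P1: open — no interior node is in the conditioning set.
  P2: blocked at collider Genotype (neither it nor any descendant is in the conditioning set).
  P3: blocked at collider Genotype (neither it nor any descendant is in the conditioning set).
  P4: blocked at collider Genotype (neither it nor any descendant is in the conditioning set).
  P5: blocked at collider Genotype (neither it nor any descendant is in the conditioning set).
  P6: blocked at collider Genotype (neither it nor any descendant is in the conditioning set).
  P7: blocked at collider Genotype (neither it nor any descendant is in the conditioning set).
{Age, Stress} does not satisfy the backdoor criterion.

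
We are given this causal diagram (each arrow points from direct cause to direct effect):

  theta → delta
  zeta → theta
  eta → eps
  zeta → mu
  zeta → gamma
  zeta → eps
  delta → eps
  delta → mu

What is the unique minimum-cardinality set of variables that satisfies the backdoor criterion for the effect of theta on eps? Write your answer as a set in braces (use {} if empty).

{zeta}

Variables eligible for adjustment (non-descendants of theta, excluding theta and eps): {eta, gamma, zeta}.
Backdoor paths from theta to eps:
  P1: theta <- zeta -> eps
  P2: theta <- zeta -> mu <- delta -> eps
The empty set is not sufficient: P1 (theta <- zeta -> eps) has no collider blocking it and no conditioned non-collider, so it is open.
Try {zeta}:
  P1: blocked at fork node zeta ∈ conditioning set.
  P2: blocked at fork node zeta ∈ conditioning set.
{zeta} contains no descendant of theta and blocks every backdoor path.
No other singleton works — e.g. {eta} leaves P1 open — so {zeta} is the unique smallest valid adjustment set.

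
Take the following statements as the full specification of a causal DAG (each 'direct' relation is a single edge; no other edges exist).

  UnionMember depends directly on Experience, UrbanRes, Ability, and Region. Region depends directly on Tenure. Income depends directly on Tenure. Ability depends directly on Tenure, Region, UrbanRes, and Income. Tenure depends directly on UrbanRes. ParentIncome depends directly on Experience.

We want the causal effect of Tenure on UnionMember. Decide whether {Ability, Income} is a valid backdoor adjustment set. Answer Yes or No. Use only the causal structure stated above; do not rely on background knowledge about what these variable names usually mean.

No

Backdoor paths from Tenure to UnionMember (paths whose first edge points into Tenure):
  P1: Tenure <- UrbanRes -> Ability <- Region -> UnionMember
  P2: Tenure <- UrbanRes -> Ability -> UnionMember
  P3: Tenure <- UrbanRes -> UnionMember
Condition 1 (no descendant of Tenure in the set): FAILS — Ability and Income are descendants of Tenure.
Condition 2 (every backdoor path blocked by {Ability, Income}):
  P1: open — collider(s) Ability are conditioned on (or have a conditioned descendant) and no non-collider on the path is in the set.
  P2: blocked at chain node Ability ∈ conditioning set.
  P3: open — no interior node is in the conditioning set.
{Ability, Income} does not satisfy the backdoor criterion.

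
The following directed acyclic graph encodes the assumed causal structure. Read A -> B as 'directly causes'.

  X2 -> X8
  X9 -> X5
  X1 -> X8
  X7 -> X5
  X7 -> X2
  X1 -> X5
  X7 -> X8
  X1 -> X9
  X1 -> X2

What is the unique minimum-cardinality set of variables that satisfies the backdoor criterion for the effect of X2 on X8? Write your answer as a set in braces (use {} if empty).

Variables eligible for adjustment (non-descendants of X2, excluding X2 and X8): {X1, X5, X7, X9}.
Backdoor paths from X2 to X8:
  P1: X2 <- X1 -> X9 -> X5 <- X7 -> X8
  P2: X2 <- X1 -> X5 <- X7 -> X8
  P3: X2 <- X1 -> X8
  P4: X2 <- X7 -> X5 <- X1 -> X8
  P5: X2 <- X7 -> X5 <- X9 <- X1 -> X8
  P6: X2 <- X7 -> X8
The empty set is not sufficient: P3 (X2 <- X1 -> X8) has no collider blocking it and no conditioned non-collider, so it is open.
Try {X1, X7}:
  P1: blocked at fork node X1 ∈ conditioning set.
  P2: blocked at fork node X1 ∈ conditioning set.
  P3: blocked at fork node X1 ∈ conditioning set.
  P4: blocked at fork node X7 ∈ conditioning set.
  P5: blocked at fork node X7 ∈ conditioning set.
  P6: blocked at fork node X7 ∈ conditioning set.
{X1, X7} contains no descendant of X2 and blocks every backdoor path.
Every element of {X1, X7} is needed (dropping X1 leaves P3 open; dropping X7 leaves P6 open), so no proper subset is valid.
Among all size-2 subsets of the eligible variables, only {X1, X7} blocks every backdoor path, so it is the unique smallest valid adjustment set.

{X1, X7}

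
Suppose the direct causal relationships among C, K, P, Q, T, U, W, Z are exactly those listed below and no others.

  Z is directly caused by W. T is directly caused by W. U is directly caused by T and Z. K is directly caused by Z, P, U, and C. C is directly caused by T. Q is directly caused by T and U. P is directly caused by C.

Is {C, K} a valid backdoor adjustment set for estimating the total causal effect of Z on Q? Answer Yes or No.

No

Backdoor paths from Z to Q (paths whose first edge points into Z):
  P1: Z <- W -> T -> C -> P -> K <- U -> Q
  P2: Z <- W -> T -> C -> K <- U -> Q
  P3: Z <- W -> T -> U -> Q
  P4: Z <- W -> T -> Q
Condition 1 (no descendant of Z in the set): FAILS — K is a descendant of Z.
Condition 2 (every backdoor path blocked by {C, K}):
  P1: blocked at chain node C ∈ conditioning set.
  P2: blocked at chain node C ∈ conditioning set.
  P3: open — no interior node is in the conditioning set.
  P4: open — no interior node is in the conditioning set.
{C, K} does not satisfy the backdoor criterion.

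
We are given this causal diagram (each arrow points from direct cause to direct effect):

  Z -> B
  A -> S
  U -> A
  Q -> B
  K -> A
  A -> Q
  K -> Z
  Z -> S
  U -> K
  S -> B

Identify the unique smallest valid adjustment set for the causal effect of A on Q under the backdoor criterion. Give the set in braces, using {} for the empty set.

Variables eligible for adjustment (non-descendants of A, excluding A and Q): {K, U, Z}.
Backdoor paths from A to Q:
  P1: A <- U -> K -> Z -> S -> B <- Q
  P2: A <- U -> K -> Z -> B <- Q
  P3: A <- K -> Z -> S -> B <- Q
  P4: A <- K -> Z -> B <- Q
Each backdoor path contains an unconditioned collider, so every path is already blocked with the empty conditioning set:
  P1: blocked at collider B (neither it nor any descendant is in the conditioning set).
  P2: blocked at collider B (neither it nor any descendant is in the conditioning set).
  P3: blocked at collider B (neither it nor any descendant is in the conditioning set).
  P4: blocked at collider B (neither it nor any descendant is in the conditioning set).
The empty set is therefore the unique smallest valid set.

{}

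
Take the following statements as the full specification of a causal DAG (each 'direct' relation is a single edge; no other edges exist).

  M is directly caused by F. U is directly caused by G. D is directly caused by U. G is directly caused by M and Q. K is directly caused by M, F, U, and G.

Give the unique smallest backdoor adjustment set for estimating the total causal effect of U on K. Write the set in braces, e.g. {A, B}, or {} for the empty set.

Variables eligible for adjustment (non-descendants of U, excluding U and K): {F, G, M, Q}.
Backdoor paths from U to K:
  P1: U <- G <- M <- F -> K
  P2: U <- G <- M -> K
  P3: U <- G -> K
The empty set is not sufficient: P1 (U <- G <- M <- F -> K) has no collider blocking it and no conditioned non-collider, so it is open.
Try {G}:
  P1: blocked at chain node G ∈ conditioning set.
  P2: blocked at chain node G ∈ conditioning set.
  P3: blocked at fork node G ∈ conditioning set.
{G} contains no descendant of U and blocks every backdoor path.
No other singleton works — e.g. {F} leaves P2 open — so {G} is the unique smallest valid adjustment set.

{G}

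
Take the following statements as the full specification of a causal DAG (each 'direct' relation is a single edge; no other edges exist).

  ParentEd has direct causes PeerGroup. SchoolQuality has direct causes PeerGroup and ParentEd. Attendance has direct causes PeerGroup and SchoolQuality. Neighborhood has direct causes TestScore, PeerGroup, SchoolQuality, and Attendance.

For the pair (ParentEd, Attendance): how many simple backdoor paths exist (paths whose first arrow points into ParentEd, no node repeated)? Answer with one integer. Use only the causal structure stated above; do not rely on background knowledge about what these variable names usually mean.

A backdoor path from ParentEd to Attendance is any simple undirected path whose first edge points into ParentEd (i.e. leaves ParentEd via a parent).
Parents of ParentEd: {PeerGroup}.
Enumerating:
  P1: ParentEd <- PeerGroup -> SchoolQuality -> Attendance
  P2: ParentEd <- PeerGroup -> SchoolQuality -> Neighborhood <- Attendance
  P3: ParentEd <- PeerGroup -> Attendance
  P4: ParentEd <- PeerGroup -> Neighborhood <- SchoolQuality -> Attendance
  P5: ParentEd <- PeerGroup -> Neighborhood <- Attendance
That exhausts the simple backdoor paths. Count: 5.

5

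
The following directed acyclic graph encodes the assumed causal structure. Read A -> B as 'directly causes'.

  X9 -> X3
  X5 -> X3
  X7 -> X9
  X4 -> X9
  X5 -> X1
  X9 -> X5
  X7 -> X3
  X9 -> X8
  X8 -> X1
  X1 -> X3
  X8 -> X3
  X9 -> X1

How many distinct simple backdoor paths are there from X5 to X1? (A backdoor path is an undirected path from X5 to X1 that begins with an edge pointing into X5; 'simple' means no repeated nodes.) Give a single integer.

A backdoor path from X5 to X1 is any simple undirected path whose first edge points into X5 (i.e. leaves X5 via a parent).
Parents of X5: {X9}.
Enumerating:
  P1: X5 <- X9 <- X7 -> X3 <- X8 -> X1
  P2: X5 <- X9 <- X7 -> X3 <- X1
  P3: X5 <- X9 -> X8 -> X1
  P4: X5 <- X9 -> X8 -> X3 <- X1
  P5: X5 <- X9 -> X1
  P6: X5 <- X9 -> X3 <- X8 -> X1
  P7: X5 <- X9 -> X3 <- X1
That exhausts the simple backdoor paths. Count: 7.

7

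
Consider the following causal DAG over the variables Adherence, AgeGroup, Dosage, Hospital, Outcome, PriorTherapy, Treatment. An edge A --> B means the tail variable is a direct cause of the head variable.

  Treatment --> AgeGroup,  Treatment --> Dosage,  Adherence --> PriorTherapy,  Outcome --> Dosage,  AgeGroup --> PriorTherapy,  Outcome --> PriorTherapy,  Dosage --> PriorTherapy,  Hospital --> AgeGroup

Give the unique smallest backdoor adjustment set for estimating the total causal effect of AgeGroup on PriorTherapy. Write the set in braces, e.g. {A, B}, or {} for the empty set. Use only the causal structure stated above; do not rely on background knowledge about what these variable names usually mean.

{Treatment}

Variables eligible for adjustment (non-descendants of AgeGroup, excluding AgeGroup and PriorTherapy): {Adherence, Dosage, Hospital, Outcome, Treatment}.
Backdoor paths from AgeGroup to PriorTherapy:
  P1: AgeGroup <- Treatment -> Dosage <- Outcome -> PriorTherapy
  P2: AgeGroup <- Treatment -> Dosage -> PriorTherapy
The empty set is not sufficient: P2 (AgeGroup <- Treatment -> Dosage -> PriorTherapy) has no collider blocking it and no conditioned non-collider, so it is open.
Try {Treatment}:
  P1: blocked at fork node Treatment ∈ conditioning set.
  P2: blocked at fork node Treatment ∈ conditioning set.
{Treatment} contains no descendant of AgeGroup and blocks every backdoor path.
No other singleton works — e.g. {Hospital} leaves P2 open — so {Treatment} is the unique smallest valid adjustment set.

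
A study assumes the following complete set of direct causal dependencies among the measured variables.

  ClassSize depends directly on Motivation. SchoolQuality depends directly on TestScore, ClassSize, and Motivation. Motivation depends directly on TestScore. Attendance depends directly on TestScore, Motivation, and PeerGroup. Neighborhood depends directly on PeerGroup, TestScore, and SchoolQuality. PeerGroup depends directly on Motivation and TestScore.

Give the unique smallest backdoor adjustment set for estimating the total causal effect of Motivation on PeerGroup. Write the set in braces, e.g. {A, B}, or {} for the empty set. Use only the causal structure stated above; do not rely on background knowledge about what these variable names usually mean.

Variables eligible for adjustment (non-descendants of Motivation, excluding Motivation and PeerGroup): {TestScore}.
Backdoor paths from Motivation to PeerGroup:
  P1: Motivation <- TestScore -> PeerGroup
  P2: Motivation <- TestScore -> Attendance <- PeerGroup
  P3: Motivation <- TestScore -> SchoolQuality -> Neighborhood <- PeerGroup
  P4: Motivation <- TestScore -> Neighborhood <- PeerGroup
The empty set is not sufficient: P1 (Motivation <- TestScore -> PeerGroup) has no collider blocking it and no conditioned non-collider, so it is open.
Try {TestScore}:
  P1: blocked at fork node TestScore ∈ conditioning set.
  P2: blocked at fork node TestScore ∈ conditioning set.
  P3: blocked at fork node TestScore ∈ conditioning set.
  P4: blocked at fork node TestScore ∈ conditioning set.
{TestScore} contains no descendant of Motivation and blocks every backdoor path.
{TestScore} is the unique smallest valid adjustment set.

{TestScore}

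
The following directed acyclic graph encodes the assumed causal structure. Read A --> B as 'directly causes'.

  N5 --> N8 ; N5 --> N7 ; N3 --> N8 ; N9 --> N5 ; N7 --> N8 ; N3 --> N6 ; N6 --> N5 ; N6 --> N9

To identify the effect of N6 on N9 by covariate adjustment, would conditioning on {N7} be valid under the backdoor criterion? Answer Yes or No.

No

Backdoor paths from N6 to N9 (paths whose first edge points into N6):
  P1: N6 <- N3 -> N8 <- N5 <- N9
  P2: N6 <- N3 -> N8 <- N7 <- N5 <- N9
Condition 1 (no descendant of N6 in the set): FAILS — N7 is a descendant of N6.
Condition 2 (every backdoor path blocked by {N7}):
  P1: blocked at collider N8 (neither it nor any descendant is in the conditioning set).
  P2: blocked at collider N8 (neither it nor any descendant is in the conditioning set).
{N7} does not satisfy the backdoor criterion.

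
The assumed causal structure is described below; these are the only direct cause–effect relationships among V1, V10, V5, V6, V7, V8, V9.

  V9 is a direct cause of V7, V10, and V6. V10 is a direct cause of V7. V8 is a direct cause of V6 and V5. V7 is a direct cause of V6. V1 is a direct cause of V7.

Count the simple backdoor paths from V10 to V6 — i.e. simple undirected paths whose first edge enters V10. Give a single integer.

2

A backdoor path from V10 to V6 is any simple undirected path whose first edge points into V10 (i.e. leaves V10 via a parent).
Parents of V10: {V9}.
Enumerating:
  P1: V10 <- V9 -> V7 -> V6
  P2: V10 <- V9 -> V6
That exhausts the simple backdoor paths. Count: 2.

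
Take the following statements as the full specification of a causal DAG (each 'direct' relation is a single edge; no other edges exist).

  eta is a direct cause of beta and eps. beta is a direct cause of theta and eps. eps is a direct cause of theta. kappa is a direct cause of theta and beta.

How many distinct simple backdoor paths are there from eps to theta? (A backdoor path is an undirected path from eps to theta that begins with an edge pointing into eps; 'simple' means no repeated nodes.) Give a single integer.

A backdoor path from eps to theta is any simple undirected path whose first edge points into eps (i.e. leaves eps via a parent).
Parents of eps: {beta, eta}.
Enumerating:
  P1: eps <- eta -> beta <- kappa -> theta
  P2: eps <- eta -> beta -> theta
  P3: eps <- beta <- kappa -> theta
  P4: eps <- beta -> theta
That exhausts the simple backdoor paths. Count: 4.

4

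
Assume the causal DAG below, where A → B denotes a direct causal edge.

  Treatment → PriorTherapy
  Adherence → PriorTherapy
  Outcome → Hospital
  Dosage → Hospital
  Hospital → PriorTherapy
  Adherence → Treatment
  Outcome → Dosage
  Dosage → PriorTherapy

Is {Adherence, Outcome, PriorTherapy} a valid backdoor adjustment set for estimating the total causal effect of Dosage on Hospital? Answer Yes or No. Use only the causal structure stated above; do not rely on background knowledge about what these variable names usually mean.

Backdoor paths from Dosage to Hospital (paths whose first edge points into Dosage):
  P1: Dosage <- Outcome -> Hospital
Condition 1 (no descendant of Dosage in the set): FAILS — PriorTherapy is a descendant of Dosage.
Condition 2 (every backdoor path blocked by {Adherence, Outcome, PriorTherapy}):
  P1: blocked at fork node Outcome ∈ conditioning set.
{Adherence, Outcome, PriorTherapy} does not satisfy the backdoor criterion.

No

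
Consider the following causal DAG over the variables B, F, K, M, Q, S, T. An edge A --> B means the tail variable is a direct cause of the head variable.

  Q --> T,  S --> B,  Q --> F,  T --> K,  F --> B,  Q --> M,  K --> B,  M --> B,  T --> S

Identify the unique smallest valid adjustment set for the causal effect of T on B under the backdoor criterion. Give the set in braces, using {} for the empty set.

{Q}

Variables eligible for adjustment (non-descendants of T, excluding T and B): {F, M, Q}.
Backdoor paths from T to B:
  P1: T <- Q -> M -> B
  P2: T <- Q -> F -> B
The empty set is not sufficient: P1 (T <- Q -> M -> B) has no collider blocking it and no conditioned non-collider, so it is open.
Try {Q}:
  P1: blocked at fork node Q ∈ conditioning set.
  P2: blocked at fork node Q ∈ conditioning set.
{Q} contains no descendant of T and blocks every backdoor path.
No other singleton works — e.g. {M} leaves P2 open — so {Q} is the unique smallest valid adjustment set.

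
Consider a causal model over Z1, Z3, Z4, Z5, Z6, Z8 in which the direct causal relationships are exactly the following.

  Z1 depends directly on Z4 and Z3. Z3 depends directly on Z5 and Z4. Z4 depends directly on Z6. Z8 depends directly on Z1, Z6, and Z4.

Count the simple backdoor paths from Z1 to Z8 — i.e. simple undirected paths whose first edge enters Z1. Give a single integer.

4

A backdoor path from Z1 to Z8 is any simple undirected path whose first edge points into Z1 (i.e. leaves Z1 via a parent).
Parents of Z1: {Z3, Z4}.
Enumerating:
  P1: Z1 <- Z4 <- Z6 -> Z8
  P2: Z1 <- Z4 -> Z8
  P3: Z1 <- Z3 <- Z4 <- Z6 -> Z8
  P4: Z1 <- Z3 <- Z4 -> Z8
That exhausts the simple backdoor paths. Count: 4.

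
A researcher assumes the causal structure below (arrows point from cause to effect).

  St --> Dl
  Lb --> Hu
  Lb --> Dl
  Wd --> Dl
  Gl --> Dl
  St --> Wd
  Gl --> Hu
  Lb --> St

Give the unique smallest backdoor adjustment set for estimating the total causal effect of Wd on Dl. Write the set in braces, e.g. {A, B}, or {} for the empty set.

Variables eligible for adjustment (non-descendants of Wd, excluding Wd and Dl): {Gl, Hu, Lb, St}.
Backdoor paths from Wd to Dl:
  P1: Wd <- St <- Lb -> Hu <- Gl -> Dl
  P2: Wd <- St <- Lb -> Dl
  P3: Wd <- St -> Dl
The empty set is not sufficient: P2 (Wd <- St <- Lb -> Dl) has no collider blocking it and no conditioned non-collider, so it is open.
Try {St}:
  P1: blocked at chain node St ∈ conditioning set.
  P2: blocked at chain node St ∈ conditioning set.
  P3: blocked at fork node St ∈ conditioning set.
{St} contains no descendant of Wd and blocks every backdoor path.
No other singleton works — e.g. {Gl} leaves P2 open — so {St} is the unique smallest valid adjustment set.

{St}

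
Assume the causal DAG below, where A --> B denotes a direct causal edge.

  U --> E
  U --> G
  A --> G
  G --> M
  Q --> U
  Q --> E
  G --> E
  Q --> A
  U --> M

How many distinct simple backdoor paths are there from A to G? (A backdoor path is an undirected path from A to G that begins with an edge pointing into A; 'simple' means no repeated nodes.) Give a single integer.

6

A backdoor path from A to G is any simple undirected path whose first edge points into A (i.e. leaves A via a parent).
Parents of A: {Q}.
Enumerating:
  P1: A <- Q -> U -> G
  P2: A <- Q -> U -> E <- G
  P3: A <- Q -> U -> M <- G
  P4: A <- Q -> E <- U -> G
  P5: A <- Q -> E <- U -> M <- G
  P6: A <- Q -> E <- G
That exhausts the simple backdoor paths. Count: 6.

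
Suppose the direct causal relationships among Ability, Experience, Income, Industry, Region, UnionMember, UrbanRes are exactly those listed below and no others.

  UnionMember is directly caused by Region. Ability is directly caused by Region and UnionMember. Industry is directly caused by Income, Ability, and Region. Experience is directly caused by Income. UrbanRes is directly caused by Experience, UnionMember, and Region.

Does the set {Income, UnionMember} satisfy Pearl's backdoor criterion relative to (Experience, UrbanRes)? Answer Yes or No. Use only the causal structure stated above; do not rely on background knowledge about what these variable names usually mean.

Backdoor paths from Experience to UrbanRes (paths whose first edge points into Experience):
  P1: Experience <- Income -> Industry <- Region -> UnionMember -> UrbanRes
  P2: Experience <- Income -> Industry <- Region -> Ability <- UnionMember -> UrbanRes
  P3: Experience <- Income -> Industry <- Region -> UrbanRes
  P4: Experience <- Income -> Industry <- Ability <- Region -> UnionMember -> UrbanRes
  P5: Experience <- Income -> Industry <- Ability <- Region -> UrbanRes
  P6: Experience <- Income -> Industry <- Ability <- UnionMember <- Region -> UrbanRes
  P7: Experience <- Income -> Industry <- Ability <- UnionMember -> UrbanRes
Condition 1 (no descendant of Experience in the set): holds — descendants of Experience are {UrbanRes}; none are in {Income, UnionMember}.
Condition 2 (every backdoor path blocked by {Income, UnionMember}):
  P1: blocked at fork node Income ∈ conditioning set.
  P2: blocked at fork node Income ∈ conditioning set.
  P3: blocked at fork node Income ∈ conditioning set.
  P4: blocked at fork node Income ∈ conditioning set.
  P5: blocked at fork node Income ∈ conditioning set.
  P6: blocked at fork node Income ∈ conditioning set.
  P7: blocked at fork node Income ∈ conditioning set.
{Income, UnionMember} satisfies the backdoor criterion.

Yes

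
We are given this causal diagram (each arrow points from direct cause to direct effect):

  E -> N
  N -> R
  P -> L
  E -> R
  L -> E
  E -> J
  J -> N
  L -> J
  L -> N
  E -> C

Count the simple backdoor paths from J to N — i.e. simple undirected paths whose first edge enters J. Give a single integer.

6

A backdoor path from J to N is any simple undirected path whose first edge points into J (i.e. leaves J via a parent).
Parents of J: {E, L}.
Enumerating:
  P1: J <- L -> E -> N
  P2: J <- L -> E -> R <- N
  P3: J <- L -> N
  P4: J <- E <- L -> N
  P5: J <- E -> N
  P6: J <- E -> R <- N
That exhausts the simple backdoor paths. Count: 6.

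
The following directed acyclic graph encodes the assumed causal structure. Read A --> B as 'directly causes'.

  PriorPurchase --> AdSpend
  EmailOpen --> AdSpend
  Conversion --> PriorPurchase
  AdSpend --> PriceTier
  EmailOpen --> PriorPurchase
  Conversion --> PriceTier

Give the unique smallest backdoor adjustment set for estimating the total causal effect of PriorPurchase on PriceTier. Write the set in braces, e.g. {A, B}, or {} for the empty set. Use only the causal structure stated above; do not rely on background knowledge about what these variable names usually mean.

Variables eligible for adjustment (non-descendants of PriorPurchase, excluding PriorPurchase and PriceTier): {Conversion, EmailOpen}.
Backdoor paths from PriorPurchase to PriceTier:
  P1: PriorPurchase <- EmailOpen -> AdSpend -> PriceTier
  P2: PriorPurchase <- Conversion -> PriceTier
The empty set is not sufficient: P1 (PriorPurchase <- EmailOpen -> AdSpend -> PriceTier) has no collider blocking it and no conditioned non-collider, so it is open.
Try {Conversion, EmailOpen}:
  P1: blocked at fork node EmailOpen ∈ conditioning set.
  P2: blocked at fork node Conversion ∈ conditioning set.
{Conversion, EmailOpen} contains no descendant of PriorPurchase and blocks every backdoor path.
Every element of {Conversion, EmailOpen} is needed (dropping Conversion leaves P2 open; dropping EmailOpen leaves P1 open), so no proper subset is valid.
Among all size-2 subsets of the eligible variables, only {Conversion, EmailOpen} blocks every backdoor path, so it is the unique smallest valid adjustment set.

{Conversion, EmailOpen}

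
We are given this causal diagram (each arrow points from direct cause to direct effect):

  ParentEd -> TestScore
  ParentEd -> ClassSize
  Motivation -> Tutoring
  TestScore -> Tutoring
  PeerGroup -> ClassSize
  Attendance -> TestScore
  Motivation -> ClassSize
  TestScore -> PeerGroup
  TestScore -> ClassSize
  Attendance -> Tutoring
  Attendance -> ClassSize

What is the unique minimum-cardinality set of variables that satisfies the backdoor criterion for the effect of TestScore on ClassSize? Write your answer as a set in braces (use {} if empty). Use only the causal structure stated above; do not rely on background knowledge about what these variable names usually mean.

{Attendance, ParentEd}

Variables eligible for adjustment (non-descendants of TestScore, excluding TestScore and ClassSize): {Attendance, Motivation, ParentEd}.
Backdoor paths from TestScore to ClassSize:
  P1: TestScore <- ParentEd -> ClassSize
  P2: TestScore <- Attendance -> Tutoring <- Motivation -> ClassSize
  P3: TestScore <- Attendance -> ClassSize
The empty set is not sufficient: P1 (TestScore <- ParentEd -> ClassSize) has no collider blocking it and no conditioned non-collider, so it is open.
Try {Attendance, ParentEd}:
  P1: blocked at fork node ParentEd ∈ conditioning set.
  P2: blocked at fork node Attendance ∈ conditioning set.
  P3: blocked at fork node Attendance ∈ conditioning set.
{Attendance, ParentEd} contains no descendant of TestScore and blocks every backdoor path.
Every element of {Attendance, ParentEd} is needed (dropping Attendance leaves P3 open; dropping ParentEd leaves P1 open), so no proper subset is valid.
Among all size-2 subsets of the eligible variables, only {Attendance, ParentEd} blocks every backdoor path, so it is the unique smallest valid adjustment set.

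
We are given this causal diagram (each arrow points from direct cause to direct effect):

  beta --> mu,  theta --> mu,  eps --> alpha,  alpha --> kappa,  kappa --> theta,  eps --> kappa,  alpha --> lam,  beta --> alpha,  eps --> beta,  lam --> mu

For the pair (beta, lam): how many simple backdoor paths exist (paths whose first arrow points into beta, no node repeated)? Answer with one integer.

A backdoor path from beta to lam is any simple undirected path whose first edge points into beta (i.e. leaves beta via a parent).
Parents of beta: {eps}.
Enumerating:
  P1: beta <- eps -> alpha -> lam
  P2: beta <- eps -> alpha -> kappa -> theta -> mu <- lam
  P3: beta <- eps -> kappa <- alpha -> lam
  P4: beta <- eps -> kappa -> theta -> mu <- lam
That exhausts the simple backdoor paths. Count: 4.

4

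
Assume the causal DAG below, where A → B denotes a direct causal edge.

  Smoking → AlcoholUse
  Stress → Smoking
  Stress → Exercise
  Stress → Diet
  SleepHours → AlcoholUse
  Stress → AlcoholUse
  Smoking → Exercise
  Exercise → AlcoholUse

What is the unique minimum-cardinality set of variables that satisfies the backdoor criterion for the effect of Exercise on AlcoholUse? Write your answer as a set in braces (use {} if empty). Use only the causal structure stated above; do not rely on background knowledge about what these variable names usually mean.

{Smoking, Stress}

Variables eligible for adjustment (non-descendants of Exercise, excluding Exercise and AlcoholUse): {Diet, SleepHours, Smoking, Stress}.
Backdoor paths from Exercise to AlcoholUse:
  P1: Exercise <- Stress -> Smoking -> AlcoholUse
  P2: Exercise <- Stress -> AlcoholUse
  P3: Exercise <- Smoking <- Stress -> AlcoholUse
  P4: Exercise <- Smoking -> AlcoholUse
The empty set is not sufficient: P1 (Exercise <- Stress -> Smoking -> AlcoholUse) has no collider blocking it and no conditioned non-collider, so it is open.
Try {Smoking, Stress}:
  P1: blocked at fork node Stress ∈ conditioning set.
  P2: blocked at fork node Stress ∈ conditioning set.
  P3: blocked at chain node Smoking ∈ conditioning set.
  P4: blocked at fork node Smoking ∈ conditioning set.
{Smoking, Stress} contains no descendant of Exercise and blocks every backdoor path.
Every element of {Smoking, Stress} is needed (dropping Smoking leaves P4 open; dropping Stress leaves P2 open), so no proper subset is valid.
Among all size-2 subsets of the eligible variables, only {Smoking, Stress} blocks every backdoor path, so it is the unique smallest valid adjustment set.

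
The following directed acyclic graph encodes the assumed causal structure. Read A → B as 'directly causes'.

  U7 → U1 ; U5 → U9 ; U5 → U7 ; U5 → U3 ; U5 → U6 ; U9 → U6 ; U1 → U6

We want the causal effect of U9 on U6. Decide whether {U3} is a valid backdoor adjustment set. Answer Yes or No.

No

Backdoor paths from U9 to U6 (paths whose first edge points into U9):
  P1: U9 <- U5 -> U7 -> U1 -> U6
  P2: U9 <- U5 -> U6
Condition 1 (no descendant of U9 in the set): holds — descendants of U9 are {U6}; none are in {U3}.
Condition 2 (every backdoor path blocked by {U3}):
  P1: open — no interior node is in the conditioning set.
  P2: open — no interior node is in the conditioning set.
{U3} does not satisfy the backdoor criterion.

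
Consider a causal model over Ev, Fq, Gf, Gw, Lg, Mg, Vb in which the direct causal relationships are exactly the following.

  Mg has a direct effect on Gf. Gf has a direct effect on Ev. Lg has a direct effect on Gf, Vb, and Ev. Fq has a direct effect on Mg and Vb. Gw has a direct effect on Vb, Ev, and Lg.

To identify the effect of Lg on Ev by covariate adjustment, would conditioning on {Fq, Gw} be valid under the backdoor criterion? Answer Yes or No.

Yes

Backdoor paths from Lg to Ev (paths whose first edge points into Lg):
  P1: Lg <- Gw -> Ev
  P2: Lg <- Gw -> Vb <- Fq -> Mg -> Gf -> Ev
Condition 1 (no descendant of Lg in the set): holds — descendants of Lg are {Ev, Gf, Vb}; none are in {Fq, Gw}.
Condition 2 (every backdoor path blocked by {Fq, Gw}):
  P1: blocked at fork node Gw ∈ conditioning set.
  P2: blocked at fork node Gw ∈ conditioning set.
{Fq, Gw} satisfies the backdoor criterion.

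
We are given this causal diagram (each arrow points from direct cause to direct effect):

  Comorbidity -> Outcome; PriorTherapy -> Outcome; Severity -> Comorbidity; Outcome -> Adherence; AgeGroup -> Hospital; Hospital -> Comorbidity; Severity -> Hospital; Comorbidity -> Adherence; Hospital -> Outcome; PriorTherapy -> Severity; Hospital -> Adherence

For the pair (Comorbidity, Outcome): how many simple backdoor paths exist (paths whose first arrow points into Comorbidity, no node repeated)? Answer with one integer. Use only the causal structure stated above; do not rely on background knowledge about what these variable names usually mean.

A backdoor path from Comorbidity to Outcome is any simple undirected path whose first edge points into Comorbidity (i.e. leaves Comorbidity via a parent).
Parents of Comorbidity: {Hospital, Severity}.
Enumerating:
  P1: Comorbidity <- Severity <- PriorTherapy -> Outcome
  P2: Comorbidity <- Severity -> Hospital -> Outcome
  P3: Comorbidity <- Severity -> Hospital -> Adherence <- Outcome
  P4: Comorbidity <- Hospital <- Severity <- PriorTherapy -> Outcome
  P5: Comorbidity <- Hospital -> Outcome
  P6: Comorbidity <- Hospital -> Adherence <- Outcome
That exhausts the simple backdoor paths. Count: 6.

6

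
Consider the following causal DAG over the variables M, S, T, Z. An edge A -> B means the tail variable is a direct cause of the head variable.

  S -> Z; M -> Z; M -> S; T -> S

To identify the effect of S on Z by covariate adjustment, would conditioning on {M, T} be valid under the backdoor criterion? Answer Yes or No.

Backdoor paths from S to Z (paths whose first edge points into S):
  P1: S <- M -> Z
Condition 1 (no descendant of S in the set): holds — descendants of S are {Z}; none are in {M, T}.
Condition 2 (every backdoor path blocked by {M, T}):
  P1: blocked at fork node M ∈ conditioning set.
{M, T} satisfies the backdoor criterion.

Yes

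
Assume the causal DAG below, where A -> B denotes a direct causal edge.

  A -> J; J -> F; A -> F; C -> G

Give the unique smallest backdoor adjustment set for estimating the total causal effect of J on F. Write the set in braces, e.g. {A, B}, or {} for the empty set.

{A}

Variables eligible for adjustment (non-descendants of J, excluding J and F): {A, C, G}.
Backdoor paths from J to F:
  P1: J <- A -> F
The empty set is not sufficient: P1 (J <- A -> F) has no collider blocking it and no conditioned non-collider, so it is open.
Try {A}:
  P1: blocked at fork node A ∈ conditioning set.
{A} contains no descendant of J and blocks every backdoor path.
No other singleton works — e.g. {C} leaves P1 open — so {A} is the unique smallest valid adjustment set.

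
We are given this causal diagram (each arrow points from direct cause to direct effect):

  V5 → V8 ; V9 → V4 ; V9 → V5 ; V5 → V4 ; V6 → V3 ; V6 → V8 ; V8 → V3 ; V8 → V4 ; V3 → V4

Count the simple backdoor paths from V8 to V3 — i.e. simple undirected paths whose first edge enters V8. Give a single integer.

A backdoor path from V8 to V3 is any simple undirected path whose first edge points into V8 (i.e. leaves V8 via a parent).
Parents of V8: {V5, V6}.
Enumerating:
  P1: V8 <- V6 -> V3
  P2: V8 <- V5 <- V9 -> V4 <- V3
  P3: V8 <- V5 -> V4 <- V3
That exhausts the simple backdoor paths. Count: 3.

3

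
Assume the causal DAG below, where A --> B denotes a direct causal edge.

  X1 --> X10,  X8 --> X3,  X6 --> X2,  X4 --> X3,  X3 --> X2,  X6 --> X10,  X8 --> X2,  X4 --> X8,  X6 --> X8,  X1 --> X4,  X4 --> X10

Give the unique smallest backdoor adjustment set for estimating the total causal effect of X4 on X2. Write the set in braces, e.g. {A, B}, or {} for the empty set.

Variables eligible for adjustment (non-descendants of X4, excluding X4 and X2): {X1, X6}.
Backdoor paths from X4 to X2:
  P1: X4 <- X1 -> X10 <- X6 -> X8 -> X3 -> X2
  P2: X4 <- X1 -> X10 <- X6 -> X8 -> X2
  P3: X4 <- X1 -> X10 <- X6 -> X2
Each backdoor path contains an unconditioned collider, so every path is already blocked with the empty conditioning set:
  P1: blocked at collider X10 (neither it nor any descendant is in the conditioning set).
  P2: blocked at collider X10 (neither it nor any descendant is in the conditioning set).
  P3: blocked at collider X10 (neither it nor any descendant is in the conditioning set).
The empty set is therefore the unique smallest valid set.

{}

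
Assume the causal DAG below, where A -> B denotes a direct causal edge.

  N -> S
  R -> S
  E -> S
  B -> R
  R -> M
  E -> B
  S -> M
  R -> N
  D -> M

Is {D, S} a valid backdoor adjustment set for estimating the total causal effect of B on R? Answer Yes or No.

No

Backdoor paths from B to R (paths whose first edge points into B):
  P1: B <- E -> S <- R
  P2: B <- E -> S <- N <- R
  P3: B <- E -> S -> M <- R
Condition 1 (no descendant of B in the set): FAILS — S is a descendant of B.
Condition 2 (every backdoor path blocked by {D, S}):
  P1: open — collider(s) S are conditioned on (or have a conditioned descendant) and no non-collider on the path is in the set.
  P2: open — collider(s) S are conditioned on (or have a conditioned descendant) and no non-collider on the path is in the set.
  P3: blocked at chain node S ∈ conditioning set.
{D, S} does not satisfy the backdoor criterion.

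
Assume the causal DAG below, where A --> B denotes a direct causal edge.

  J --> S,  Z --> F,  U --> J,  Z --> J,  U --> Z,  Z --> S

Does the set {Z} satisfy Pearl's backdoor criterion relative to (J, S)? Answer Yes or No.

Yes

Backdoor paths from J to S (paths whose first edge points into J):
  P1: J <- U -> Z -> S
  P2: J <- Z -> S
Condition 1 (no descendant of J in the set): holds — descendants of J are {S}; none are in {Z}.
Condition 2 (every backdoor path blocked by {Z}):
  P1: blocked at chain node Z ∈ conditioning set.
  P2: blocked at fork node Z ∈ conditioning set.
{Z} satisfies the backdoor criterion.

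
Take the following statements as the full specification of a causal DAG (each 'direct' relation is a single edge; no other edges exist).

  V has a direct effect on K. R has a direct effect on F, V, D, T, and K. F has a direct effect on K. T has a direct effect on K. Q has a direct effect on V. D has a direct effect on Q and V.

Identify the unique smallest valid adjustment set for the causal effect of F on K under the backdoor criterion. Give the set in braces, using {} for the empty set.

{R}

Variables eligible for adjustment (non-descendants of F, excluding F and K): {D, Q, R, T, V}.
Backdoor paths from F to K:
  P1: F <- R -> D -> Q -> V -> K
  P2: F <- R -> D -> V -> K
  P3: F <- R -> T -> K
  P4: F <- R -> V -> K
  P5: F <- R -> K
The empty set is not sufficient: P1 (F <- R -> D -> Q -> V -> K) has no collider blocking it and no conditioned non-collider, so it is open.
Try {R}:
  P1: blocked at fork node R ∈ conditioning set.
  P2: blocked at fork node R ∈ conditioning set.
  P3: blocked at fork node R ∈ conditioning set.
  P4: blocked at fork node R ∈ conditioning set.
  P5: blocked at fork node R ∈ conditioning set.
{R} contains no descendant of F and blocks every backdoor path.
No other singleton works — e.g. {D} leaves P3 open — so {R} is the unique smallest valid adjustment set.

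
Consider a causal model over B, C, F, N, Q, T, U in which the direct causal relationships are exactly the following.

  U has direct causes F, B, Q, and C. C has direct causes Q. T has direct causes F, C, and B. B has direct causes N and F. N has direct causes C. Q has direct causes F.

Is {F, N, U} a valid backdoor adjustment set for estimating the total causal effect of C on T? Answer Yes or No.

No

Backdoor paths from C to T (paths whose first edge points into C):
  P1: C <- Q <- F -> B -> T
  P2: C <- Q <- F -> U <- B -> T
  P3: C <- Q <- F -> T
  P4: C <- Q -> U <- F -> B -> T
  P5: C <- Q -> U <- F -> T
  P6: C <- Q -> U <- B <- F -> T
  P7: C <- Q -> U <- B -> T
Condition 1 (no descendant of C in the set): FAILS — N and U are descendants of C.
Condition 2 (every backdoor path blocked by {F, N, U}):
  P1: blocked at fork node F ∈ conditioning set.
  P2: blocked at fork node F ∈ conditioning set.
  P3: blocked at fork node F ∈ conditioning set.
  P4: blocked at fork node F ∈ conditioning set.
  P5: blocked at fork node F ∈ conditioning set.
  P6: blocked at fork node F ∈ conditioning set.
  P7: open — collider(s) U are conditioned on (or have a conditioned descendant) and no non-collider on the path is in the set.
{F, N, U} does not satisfy the backdoor criterion.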